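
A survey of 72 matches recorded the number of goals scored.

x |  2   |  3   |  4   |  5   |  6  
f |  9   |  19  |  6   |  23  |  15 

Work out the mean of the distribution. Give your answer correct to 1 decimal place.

4.2

Values: 2, 3, 4, 5, 6
Σfx = 9×2 + 19×3 + 6×4 + 23×5 + 15×6 = 304
n = Σf = 72
Mean = 304 / 72 = 4.2222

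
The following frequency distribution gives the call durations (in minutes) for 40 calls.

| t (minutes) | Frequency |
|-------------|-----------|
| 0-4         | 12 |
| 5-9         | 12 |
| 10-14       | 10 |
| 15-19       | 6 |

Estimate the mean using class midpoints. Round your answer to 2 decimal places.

8.25

Midpoints: 2, 7, 12, 17
Σfm = 12×2 + 12×7 + 10×12 + 6×17 = 330
n = Σf = 40
Mean = 330 / 40 = 8.2500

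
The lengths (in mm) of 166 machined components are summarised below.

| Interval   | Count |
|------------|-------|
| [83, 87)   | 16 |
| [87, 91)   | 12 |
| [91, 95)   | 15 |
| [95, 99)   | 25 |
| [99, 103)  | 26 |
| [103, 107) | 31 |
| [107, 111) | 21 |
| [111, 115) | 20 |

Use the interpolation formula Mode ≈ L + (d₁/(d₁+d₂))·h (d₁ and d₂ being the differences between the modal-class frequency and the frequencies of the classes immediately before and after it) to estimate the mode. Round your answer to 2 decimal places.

104.33

Modal class: [103, 107) (highest frequency 31).
d₁ = 31 − 26 = 5, d₂ = 31 − 21 = 10
Mode ≈ 103 + (5/(5+10)) × 4 = 103 + 1.3333 = 104.3333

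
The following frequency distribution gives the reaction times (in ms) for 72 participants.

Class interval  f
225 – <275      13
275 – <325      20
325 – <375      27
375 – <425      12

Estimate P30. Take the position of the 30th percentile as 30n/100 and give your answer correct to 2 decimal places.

296.50

Cumulative frequencies: 13, 33, 60, 72
n = 72; position = 30n/100 = 21.6.
This falls in the class 275 – <325: L = 275, F = 13, f = 20, h = 50.
30th percentile ≈ 275 + ((21.6 − 13) / 20) × 50 = 296.5000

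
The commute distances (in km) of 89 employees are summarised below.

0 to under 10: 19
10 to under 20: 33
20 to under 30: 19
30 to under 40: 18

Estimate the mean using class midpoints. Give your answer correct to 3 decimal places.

19.045

Midpoints: 5, 15, 25, 35
Σfm = 19×5 + 33×15 + 19×25 + 18×35 = 1695
n = Σf = 89
Mean = 1695 / 89 = 19.0449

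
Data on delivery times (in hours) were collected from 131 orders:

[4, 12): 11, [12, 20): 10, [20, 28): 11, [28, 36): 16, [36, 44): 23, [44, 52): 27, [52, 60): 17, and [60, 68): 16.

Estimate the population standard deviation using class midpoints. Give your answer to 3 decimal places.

16.613

Midpoints: 8, 16, 24, 32, 40, 48, 56, 64
n = 131, Σfm = 5216, mean = 39.8168
Σfm² = 243840
Σf(m − x̄)² = Σfm² − (Σfm)²/n = 243840 − 5216²/131 = 36155.6031
Population variance = 36155.6031 / 131 = 275.9970
Standard deviation = √275.9970 = 16.6132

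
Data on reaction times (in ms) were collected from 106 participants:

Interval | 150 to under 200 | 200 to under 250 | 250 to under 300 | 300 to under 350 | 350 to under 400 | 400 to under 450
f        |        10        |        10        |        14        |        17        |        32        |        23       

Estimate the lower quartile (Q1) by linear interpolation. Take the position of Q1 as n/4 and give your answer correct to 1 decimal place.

273.2

Cumulative frequencies: 10, 20, 34, 51, 83, 106
n = 106; position = n/4 = 26.5.
This falls in the class 250 to under 300: L = 250, F = 20, f = 14, h = 50.
Lower quartile ≈ 250 + ((26.5 − 20) / 14) × 50 = 273.2143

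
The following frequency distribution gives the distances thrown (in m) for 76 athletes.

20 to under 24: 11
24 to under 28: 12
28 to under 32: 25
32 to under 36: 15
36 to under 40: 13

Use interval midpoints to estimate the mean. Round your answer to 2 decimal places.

30.37

Midpoints: 22, 26, 30, 34, 38
Σfm = 11×22 + 12×26 + 25×30 + 15×34 + 13×38 = 2308
n = Σf = 76
Mean = 2308 / 76 = 30.3684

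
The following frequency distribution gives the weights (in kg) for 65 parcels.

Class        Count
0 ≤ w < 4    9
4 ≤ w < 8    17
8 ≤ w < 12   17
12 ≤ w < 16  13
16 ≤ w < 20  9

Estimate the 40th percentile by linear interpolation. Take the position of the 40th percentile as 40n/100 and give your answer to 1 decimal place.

Cumulative frequencies: 9, 26, 43, 56, 65
n = 65; position = 40n/100 = 26.
This falls in the class 4 ≤ w < 8: L = 4, F = 9, f = 17, h = 4.
40th percentile ≈ 4 + ((26 − 9) / 17) × 4 = 8.0000

8.0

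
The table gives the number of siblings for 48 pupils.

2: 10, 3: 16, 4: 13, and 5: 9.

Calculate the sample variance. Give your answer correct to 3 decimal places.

Values: 2, 3, 4, 5
n = 48, Σfx = 165, mean = 3.4375
Σfx² = 617
Σf(x − x̄)² = Σfx² − (Σfx)²/n = 617 − 165²/48 = 49.8125
Sample variance = 49.8125 / 47 = 1.0598

1.060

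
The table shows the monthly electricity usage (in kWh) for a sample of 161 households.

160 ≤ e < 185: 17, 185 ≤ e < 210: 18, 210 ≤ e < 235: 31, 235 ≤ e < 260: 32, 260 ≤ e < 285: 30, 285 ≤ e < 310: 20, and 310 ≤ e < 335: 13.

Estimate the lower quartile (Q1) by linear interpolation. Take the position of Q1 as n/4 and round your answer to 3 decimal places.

214.234

Cumulative frequencies: 17, 35, 66, 98, 128, 148, 161
n = 161; position = n/4 = 40.25.
This falls in the class 210 ≤ e < 235: L = 210, F = 35, f = 31, h = 25.
Lower quartile ≈ 210 + ((40.25 − 35) / 31) × 25 = 214.2339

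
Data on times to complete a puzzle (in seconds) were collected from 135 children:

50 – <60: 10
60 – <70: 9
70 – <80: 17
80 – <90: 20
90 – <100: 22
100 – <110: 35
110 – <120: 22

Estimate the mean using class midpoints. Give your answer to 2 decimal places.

91.89

Midpoints: 55, 65, 75, 85, 95, 105, 115
Σfm = 10×55 + 9×65 + 17×75 + 20×85 + 22×95 + 35×105 + 22×115 = 12405
n = Σf = 135
Mean = 12405 / 135 = 91.8889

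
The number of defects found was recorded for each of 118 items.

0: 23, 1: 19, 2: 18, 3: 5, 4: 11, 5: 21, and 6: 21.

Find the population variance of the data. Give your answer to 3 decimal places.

4.952

Values: 0, 1, 2, 3, 4, 5, 6
n = 118, Σfx = 345, mean = 2.9237
Σfx² = 1593
Σf(x − x̄)² = Σfx² − (Σfx)²/n = 1593 − 345²/118 = 584.3136
Population variance = 584.3136 / 118 = 4.9518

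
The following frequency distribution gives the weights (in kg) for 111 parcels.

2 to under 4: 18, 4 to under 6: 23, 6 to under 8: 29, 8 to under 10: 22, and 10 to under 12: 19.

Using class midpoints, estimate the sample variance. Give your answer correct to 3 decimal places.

7.018

Midpoints: 3, 5, 7, 9, 11
n = 111, Σfm = 779, mean = 7.0180
Σfm² = 6239
Σf(m − x̄)² = Σfm² − (Σfm)²/n = 6239 − 779²/111 = 771.9640
Sample variance = 771.9640 / 110 = 7.0179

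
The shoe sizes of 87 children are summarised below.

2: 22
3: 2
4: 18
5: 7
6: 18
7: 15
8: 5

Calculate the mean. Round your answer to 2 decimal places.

Values: 2, 3, 4, 5, 6, 7, 8
Σfx = 22×2 + 2×3 + 18×4 + 7×5 + 18×6 + 15×7 + 5×8 = 410
n = Σf = 87
Mean = 410 / 87 = 4.7126

4.71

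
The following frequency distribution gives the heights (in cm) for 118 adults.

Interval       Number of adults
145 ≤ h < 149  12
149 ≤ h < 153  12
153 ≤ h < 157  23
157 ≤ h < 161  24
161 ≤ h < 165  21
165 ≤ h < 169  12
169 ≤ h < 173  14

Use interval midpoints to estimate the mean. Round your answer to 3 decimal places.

159.136

Midpoints: 147, 151, 155, 159, 163, 167, 171
Σfm = 12×147 + 12×151 + 23×155 + 24×159 + 21×163 + 12×167 + 14×171 = 18778
n = Σf = 118
Mean = 18778 / 118 = 159.1356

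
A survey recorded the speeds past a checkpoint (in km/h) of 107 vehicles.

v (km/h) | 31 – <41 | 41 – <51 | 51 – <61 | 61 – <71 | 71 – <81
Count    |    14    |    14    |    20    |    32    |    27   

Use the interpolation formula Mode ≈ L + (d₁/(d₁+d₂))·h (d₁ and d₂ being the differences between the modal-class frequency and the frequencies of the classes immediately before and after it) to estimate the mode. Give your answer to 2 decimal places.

68.06

Modal class: 61 – <71 (highest frequency 32).
d₁ = 32 − 20 = 12, d₂ = 32 − 27 = 5
Mode ≈ 61 + (12/(12+5)) × 10 = 61 + 7.0588 = 68.0588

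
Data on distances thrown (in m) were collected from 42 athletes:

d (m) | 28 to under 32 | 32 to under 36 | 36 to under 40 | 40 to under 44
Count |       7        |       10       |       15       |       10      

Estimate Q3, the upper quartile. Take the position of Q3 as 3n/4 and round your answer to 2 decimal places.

Cumulative frequencies: 7, 17, 32, 42
n = 42; position = 3n/4 = 31.5.
This falls in the class 36 to under 40: L = 36, F = 17, f = 15, h = 4.
Upper quartile ≈ 36 + ((31.5 − 17) / 15) × 4 = 39.8667

39.87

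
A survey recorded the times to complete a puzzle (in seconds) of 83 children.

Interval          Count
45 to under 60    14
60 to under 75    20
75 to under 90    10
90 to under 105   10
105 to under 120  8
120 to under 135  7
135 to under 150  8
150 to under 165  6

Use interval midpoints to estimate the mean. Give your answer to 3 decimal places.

93.524

Midpoints: 52.5, 67.5, 82.5, 97.5, 112.5, 127.5, 142.5, 157.5
Σfm = 14×52.5 + 20×67.5 + 10×82.5 + 10×97.5 + 8×112.5 + 7×127.5 + 8×142.5 + 6×157.5 = 7762.5
n = Σf = 83
Mean = 7762.5 / 83 = 93.5241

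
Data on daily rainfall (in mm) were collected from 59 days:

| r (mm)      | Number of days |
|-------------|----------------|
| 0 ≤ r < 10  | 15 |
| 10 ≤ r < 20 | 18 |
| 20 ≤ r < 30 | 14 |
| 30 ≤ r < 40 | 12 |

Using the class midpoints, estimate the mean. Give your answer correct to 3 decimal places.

Midpoints: 5, 15, 25, 35
Σfm = 15×5 + 18×15 + 14×25 + 12×35 = 1115
n = Σf = 59
Mean = 1115 / 59 = 18.8983

18.898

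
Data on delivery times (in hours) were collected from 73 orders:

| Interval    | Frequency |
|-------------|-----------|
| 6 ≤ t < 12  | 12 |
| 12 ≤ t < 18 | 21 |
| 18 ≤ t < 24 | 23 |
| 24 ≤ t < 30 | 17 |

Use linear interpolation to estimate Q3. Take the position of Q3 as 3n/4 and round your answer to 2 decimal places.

23.67

Cumulative frequencies: 12, 33, 56, 73
n = 73; position = 3n/4 = 54.75.
This falls in the class 18 ≤ t < 24: L = 18, F = 33, f = 23, h = 6.
Upper quartile ≈ 18 + ((54.75 − 33) / 23) × 6 = 23.6739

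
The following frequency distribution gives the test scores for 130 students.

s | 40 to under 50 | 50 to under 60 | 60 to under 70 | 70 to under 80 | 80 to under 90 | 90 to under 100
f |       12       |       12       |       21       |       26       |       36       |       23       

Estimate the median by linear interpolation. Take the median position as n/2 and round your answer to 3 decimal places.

Cumulative frequencies: 12, 24, 45, 71, 107, 130
n = 130; position = n/2 = 65.
This falls in the class 70 to under 80: L = 70, F = 45, f = 26, h = 10.
Median ≈ 70 + ((65 − 45) / 26) × 10 = 77.6923

77.692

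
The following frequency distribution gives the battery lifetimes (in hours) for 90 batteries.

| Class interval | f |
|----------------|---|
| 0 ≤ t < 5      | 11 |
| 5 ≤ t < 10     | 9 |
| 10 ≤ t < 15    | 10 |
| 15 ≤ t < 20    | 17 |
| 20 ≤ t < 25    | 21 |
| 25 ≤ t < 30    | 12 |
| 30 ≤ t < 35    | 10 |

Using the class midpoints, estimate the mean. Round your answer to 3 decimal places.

18.278

Midpoints: 2.5, 7.5, 12.5, 17.5, 22.5, 27.5, 32.5
Σfm = 11×2.5 + 9×7.5 + 10×12.5 + 17×17.5 + 21×22.5 + 12×27.5 + 10×32.5 = 1645
n = Σf = 90
Mean = 1645 / 90 = 18.2778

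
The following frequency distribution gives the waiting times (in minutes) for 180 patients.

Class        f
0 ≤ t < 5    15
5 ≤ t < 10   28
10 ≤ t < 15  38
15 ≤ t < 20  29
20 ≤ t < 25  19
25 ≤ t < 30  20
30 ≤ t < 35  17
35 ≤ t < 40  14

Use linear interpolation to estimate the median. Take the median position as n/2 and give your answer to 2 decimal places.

16.55

Cumulative frequencies: 15, 43, 81, 110, 129, 149, 166, 180
n = 180; position = n/2 = 90.
This falls in the class 15 ≤ t < 20: L = 15, F = 81, f = 29, h = 5.
Median ≈ 15 + ((90 − 81) / 29) × 5 = 16.5517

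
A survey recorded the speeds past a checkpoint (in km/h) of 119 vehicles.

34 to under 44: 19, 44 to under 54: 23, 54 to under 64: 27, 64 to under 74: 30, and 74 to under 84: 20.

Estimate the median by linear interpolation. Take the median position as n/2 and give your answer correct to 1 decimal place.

60.5

Cumulative frequencies: 19, 42, 69, 99, 119
n = 119; position = n/2 = 59.5.
This falls in the class 54 to under 64: L = 54, F = 42, f = 27, h = 10.
Median ≈ 54 + ((59.5 − 42) / 27) × 10 = 60.4815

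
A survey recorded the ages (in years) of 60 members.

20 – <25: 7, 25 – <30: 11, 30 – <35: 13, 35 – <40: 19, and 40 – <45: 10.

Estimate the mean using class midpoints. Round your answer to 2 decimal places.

33.67

Midpoints: 22.5, 27.5, 32.5, 37.5, 42.5
Σfm = 7×22.5 + 11×27.5 + 13×32.5 + 19×37.5 + 10×42.5 = 2020
n = Σf = 60
Mean = 2020 / 60 = 33.6667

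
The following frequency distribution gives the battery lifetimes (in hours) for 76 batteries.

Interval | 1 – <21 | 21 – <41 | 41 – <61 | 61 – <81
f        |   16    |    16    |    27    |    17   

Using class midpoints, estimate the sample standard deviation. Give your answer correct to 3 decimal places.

21.211

Midpoints: 11, 31, 51, 71
n = 76, Σfm = 3256, mean = 42.8421
Σfm² = 173236
Σf(m − x̄)² = Σfm² − (Σfm)²/n = 173236 − 3256²/76 = 33742.1053
Sample variance = 33742.1053 / 75 = 449.8947
Standard deviation = √449.8947 = 21.2107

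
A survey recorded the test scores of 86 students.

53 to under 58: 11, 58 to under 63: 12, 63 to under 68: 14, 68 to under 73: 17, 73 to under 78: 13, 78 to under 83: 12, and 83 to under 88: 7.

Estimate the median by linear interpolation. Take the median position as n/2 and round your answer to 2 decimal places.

69.76

Cumulative frequencies: 11, 23, 37, 54, 67, 79, 86
n = 86; position = n/2 = 43.
This falls in the class 68 to under 73: L = 68, F = 37, f = 17, h = 5.
Median ≈ 68 + ((43 − 37) / 17) × 5 = 69.7647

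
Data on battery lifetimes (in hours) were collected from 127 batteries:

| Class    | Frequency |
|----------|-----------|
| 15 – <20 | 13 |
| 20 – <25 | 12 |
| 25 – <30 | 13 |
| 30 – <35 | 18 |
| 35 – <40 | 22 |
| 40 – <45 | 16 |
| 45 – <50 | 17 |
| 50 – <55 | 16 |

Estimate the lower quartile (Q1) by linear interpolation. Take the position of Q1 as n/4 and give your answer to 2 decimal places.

Cumulative frequencies: 13, 25, 38, 56, 78, 94, 111, 127
n = 127; position = n/4 = 31.75.
This falls in the class 25 – <30: L = 25, F = 25, f = 13, h = 5.
Lower quartile ≈ 25 + ((31.75 − 25) / 13) × 5 = 27.5962

27.60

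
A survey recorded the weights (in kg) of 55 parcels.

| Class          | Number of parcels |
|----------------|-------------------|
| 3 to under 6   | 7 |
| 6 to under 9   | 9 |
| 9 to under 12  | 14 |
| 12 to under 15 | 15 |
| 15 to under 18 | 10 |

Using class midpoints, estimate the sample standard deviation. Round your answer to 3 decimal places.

Midpoints: 4.5, 7.5, 10.5, 13.5, 16.5
n = 55, Σfm = 613.5, mean = 11.1545
Σfm² = 7647.75
Σf(m − x̄)² = Σfm² − (Σfm)²/n = 7647.75 − 613.5²/55 = 804.4364
Sample variance = 804.4364 / 54 = 14.8970
Standard deviation = √14.8970 = 3.8597

3.860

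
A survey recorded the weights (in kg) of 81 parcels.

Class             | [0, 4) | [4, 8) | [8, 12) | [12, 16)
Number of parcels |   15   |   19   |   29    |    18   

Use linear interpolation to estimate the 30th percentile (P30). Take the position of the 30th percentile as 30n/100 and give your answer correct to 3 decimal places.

Cumulative frequencies: 15, 34, 63, 81
n = 81; position = 30n/100 = 24.3.
This falls in the class [4, 8): L = 4, F = 15, f = 19, h = 4.
30th percentile ≈ 4 + ((24.3 − 15) / 19) × 4 = 5.9579

5.958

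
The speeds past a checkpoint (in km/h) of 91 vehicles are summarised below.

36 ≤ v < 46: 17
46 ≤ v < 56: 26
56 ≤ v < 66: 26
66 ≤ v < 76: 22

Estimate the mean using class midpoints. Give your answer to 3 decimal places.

56.824

Midpoints: 41, 51, 61, 71
Σfm = 17×41 + 26×51 + 26×61 + 22×71 = 5171
n = Σf = 91
Mean = 5171 / 91 = 56.8242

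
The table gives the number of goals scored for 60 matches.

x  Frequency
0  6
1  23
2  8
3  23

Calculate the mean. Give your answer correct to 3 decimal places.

Values: 0, 1, 2, 3
Σfx = 6×0 + 23×1 + 8×2 + 23×3 = 108
n = Σf = 60
Mean = 108 / 60 = 1.8000

1.800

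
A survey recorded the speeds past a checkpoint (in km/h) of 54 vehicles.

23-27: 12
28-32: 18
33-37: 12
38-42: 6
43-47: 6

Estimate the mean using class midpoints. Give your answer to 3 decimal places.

Midpoints: 25, 30, 35, 40, 45
Σfm = 12×25 + 18×30 + 12×35 + 6×40 + 6×45 = 1770
n = Σf = 54
Mean = 1770 / 54 = 32.7778

32.778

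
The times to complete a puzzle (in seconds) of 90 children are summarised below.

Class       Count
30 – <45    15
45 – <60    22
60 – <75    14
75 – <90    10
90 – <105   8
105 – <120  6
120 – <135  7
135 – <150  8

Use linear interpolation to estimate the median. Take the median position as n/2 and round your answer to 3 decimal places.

68.571

Cumulative frequencies: 15, 37, 51, 61, 69, 75, 82, 90
n = 90; position = n/2 = 45.
This falls in the class 60 – <75: L = 60, F = 37, f = 14, h = 15.
Median ≈ 60 + ((45 − 37) / 14) × 15 = 68.5714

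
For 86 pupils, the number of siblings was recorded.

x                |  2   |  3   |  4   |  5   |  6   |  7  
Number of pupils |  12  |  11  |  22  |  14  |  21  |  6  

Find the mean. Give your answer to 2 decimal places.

4.45

Values: 2, 3, 4, 5, 6, 7
Σfx = 12×2 + 11×3 + 22×4 + 14×5 + 21×6 + 6×7 = 383
n = Σf = 86
Mean = 383 / 86 = 4.4535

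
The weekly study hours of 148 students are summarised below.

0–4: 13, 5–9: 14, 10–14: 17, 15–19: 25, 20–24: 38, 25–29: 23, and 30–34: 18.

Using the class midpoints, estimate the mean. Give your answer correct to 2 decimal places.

18.82

Midpoints: 2, 7, 12, 17, 22, 27, 32
Σfm = 13×2 + 14×7 + 17×12 + 25×17 + 38×22 + 23×27 + 18×32 = 2786
n = Σf = 148
Mean = 2786 / 148 = 18.8243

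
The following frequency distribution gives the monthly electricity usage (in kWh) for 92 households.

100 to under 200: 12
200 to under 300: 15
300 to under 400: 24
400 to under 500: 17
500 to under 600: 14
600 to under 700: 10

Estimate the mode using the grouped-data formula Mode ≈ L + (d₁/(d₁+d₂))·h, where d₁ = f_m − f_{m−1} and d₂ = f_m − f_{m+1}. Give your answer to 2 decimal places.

356.25

Modal class: 300 to under 400 (highest frequency 24).
d₁ = 24 − 15 = 9, d₂ = 24 − 17 = 7
Mode ≈ 300 + (9/(9+7)) × 100 = 300 + 56.2500 = 356.2500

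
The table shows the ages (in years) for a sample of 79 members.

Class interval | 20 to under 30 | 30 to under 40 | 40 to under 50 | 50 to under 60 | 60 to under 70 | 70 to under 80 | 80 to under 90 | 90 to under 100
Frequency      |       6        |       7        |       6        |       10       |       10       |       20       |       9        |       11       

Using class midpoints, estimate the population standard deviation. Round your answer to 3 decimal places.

Midpoints: 25, 35, 45, 55, 65, 75, 85, 95
n = 79, Σfm = 5175, mean = 65.5063
Σfm² = 373775
Σf(m − x̄)² = Σfm² − (Σfm)²/n = 373775 − 5175²/79 = 34779.7468
Population variance = 34779.7468 / 79 = 440.2500
Standard deviation = √440.2500 = 20.9821

20.982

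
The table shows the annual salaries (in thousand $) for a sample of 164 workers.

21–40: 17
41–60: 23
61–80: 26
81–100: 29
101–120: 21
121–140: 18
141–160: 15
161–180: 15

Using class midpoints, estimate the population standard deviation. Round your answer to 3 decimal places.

42.188

Midpoints: 30.5, 50.5, 70.5, 90.5, 110.5, 130.5, 150.5, 170.5
n = 164, Σfm = 15622, mean = 95.2561
Σfm² = 1779981
Σf(m − x̄)² = Σfm² − (Σfm)²/n = 1779981 − 15622²/164 = 291890.2439
Population variance = 291890.2439 / 164 = 1779.8186
Standard deviation = √1779.8186 = 42.1879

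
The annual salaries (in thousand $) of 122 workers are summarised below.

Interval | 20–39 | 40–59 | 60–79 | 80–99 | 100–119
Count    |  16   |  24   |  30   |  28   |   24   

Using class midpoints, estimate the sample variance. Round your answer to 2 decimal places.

Midpoints: 29.5, 49.5, 69.5, 89.5, 109.5
n = 122, Σfm = 8879, mean = 72.7787
Σfm² = 729690.5
Σf(m − x̄)² = Σfm² − (Σfm)²/n = 729690.5 − 8879²/122 = 83488.5246
Sample variance = 83488.5246 / 121 = 689.9878

689.99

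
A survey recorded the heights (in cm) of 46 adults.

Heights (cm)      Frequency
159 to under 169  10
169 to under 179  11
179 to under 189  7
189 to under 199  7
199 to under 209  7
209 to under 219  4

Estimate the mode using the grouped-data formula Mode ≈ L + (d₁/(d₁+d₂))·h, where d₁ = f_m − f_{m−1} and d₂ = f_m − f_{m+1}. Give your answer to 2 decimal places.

171.00

Modal class: 169 to under 179 (highest frequency 11).
d₁ = 11 − 10 = 1, d₂ = 11 − 7 = 4
Mode ≈ 169 + (1/(1+4)) × 10 = 169 + 2.0000 = 171.0000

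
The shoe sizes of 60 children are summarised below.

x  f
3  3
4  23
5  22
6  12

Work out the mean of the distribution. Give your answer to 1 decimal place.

4.7

Values: 3, 4, 5, 6
Σfx = 3×3 + 23×4 + 22×5 + 12×6 = 283
n = Σf = 60
Mean = 283 / 60 = 4.7167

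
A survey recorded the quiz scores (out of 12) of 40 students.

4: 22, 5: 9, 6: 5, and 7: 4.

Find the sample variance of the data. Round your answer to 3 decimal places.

Values: 4, 5, 6, 7
n = 40, Σfx = 191, mean = 4.7750
Σfx² = 953
Σf(x − x̄)² = Σfx² − (Σfx)²/n = 953 − 191²/40 = 40.9750
Sample variance = 40.9750 / 39 = 1.0506

1.051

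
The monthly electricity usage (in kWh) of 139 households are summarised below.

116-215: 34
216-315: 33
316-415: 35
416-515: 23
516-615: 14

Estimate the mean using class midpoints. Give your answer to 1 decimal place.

Midpoints: 165.5, 265.5, 365.5, 465.5, 565.5
Σfm = 34×165.5 + 33×265.5 + 35×365.5 + 23×465.5 + 14×565.5 = 45804.5
n = Σf = 139
Mean = 45804.5 / 139 = 329.5288

329.5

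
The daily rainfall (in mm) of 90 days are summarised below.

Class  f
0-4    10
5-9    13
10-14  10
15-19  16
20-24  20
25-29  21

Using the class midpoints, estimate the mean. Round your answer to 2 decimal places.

Midpoints: 2, 7, 12, 17, 22, 27
Σfm = 10×2 + 13×7 + 10×12 + 16×17 + 20×22 + 21×27 = 1510
n = Σf = 90
Mean = 1510 / 90 = 16.7778

16.78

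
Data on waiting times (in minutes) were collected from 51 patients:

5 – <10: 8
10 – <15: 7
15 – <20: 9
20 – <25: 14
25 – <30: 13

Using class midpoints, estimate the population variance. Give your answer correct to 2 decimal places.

Midpoints: 7.5, 12.5, 17.5, 22.5, 27.5
n = 51, Σfm = 977.5, mean = 19.1667
Σfm² = 21218.75
Σf(m − x̄)² = Σfm² − (Σfm)²/n = 21218.75 − 977.5²/51 = 2483.3333
Population variance = 2483.3333 / 51 = 48.6928

48.69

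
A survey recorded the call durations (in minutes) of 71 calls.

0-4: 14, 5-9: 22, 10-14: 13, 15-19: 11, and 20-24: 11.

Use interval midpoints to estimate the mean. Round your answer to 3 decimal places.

10.803

Midpoints: 2, 7, 12, 17, 22
Σfm = 14×2 + 22×7 + 13×12 + 11×17 + 11×22 = 767
n = Σf = 71
Mean = 767 / 71 = 10.8028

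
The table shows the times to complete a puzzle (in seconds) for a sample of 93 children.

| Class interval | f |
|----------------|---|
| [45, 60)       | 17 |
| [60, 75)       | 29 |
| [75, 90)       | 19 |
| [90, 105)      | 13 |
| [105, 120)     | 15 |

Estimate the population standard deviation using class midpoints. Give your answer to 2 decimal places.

Midpoints: 52.5, 67.5, 82.5, 97.5, 112.5
n = 93, Σfm = 7372.5, mean = 79.2742
Σfm² = 621731.25
Σf(m − x̄)² = Σfm² − (Σfm)²/n = 621731.25 − 7372.5²/93 = 37282.2581
Population variance = 37282.2581 / 93 = 400.8845
Standard deviation = √400.8845 = 20.0221

20.02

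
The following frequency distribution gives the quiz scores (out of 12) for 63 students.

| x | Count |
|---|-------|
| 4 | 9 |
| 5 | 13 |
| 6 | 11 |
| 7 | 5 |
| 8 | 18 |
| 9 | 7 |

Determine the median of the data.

6

Cumulative frequencies: 9, 22, 33, 38, 56, 63
n = 63, so the median is the value in position (n+1)/2 = 32.
Position 32 falls at value 6.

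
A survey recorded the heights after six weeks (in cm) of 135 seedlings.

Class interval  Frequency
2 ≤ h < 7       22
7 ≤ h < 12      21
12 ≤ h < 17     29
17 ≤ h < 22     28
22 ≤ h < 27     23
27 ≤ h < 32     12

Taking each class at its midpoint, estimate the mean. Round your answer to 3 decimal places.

16.167

Midpoints: 4.5, 9.5, 14.5, 19.5, 24.5, 29.5
Σfm = 22×4.5 + 21×9.5 + 29×14.5 + 28×19.5 + 23×24.5 + 12×29.5 = 2182.5
n = Σf = 135
Mean = 2182.5 / 135 = 16.1667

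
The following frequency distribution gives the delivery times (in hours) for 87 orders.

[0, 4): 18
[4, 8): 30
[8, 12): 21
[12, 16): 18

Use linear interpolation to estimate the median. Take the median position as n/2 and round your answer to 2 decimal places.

Cumulative frequencies: 18, 48, 69, 87
n = 87; position = n/2 = 43.5.
This falls in the class [4, 8): L = 4, F = 18, f = 30, h = 4.
Median ≈ 4 + ((43.5 − 18) / 30) × 4 = 7.4000

7.40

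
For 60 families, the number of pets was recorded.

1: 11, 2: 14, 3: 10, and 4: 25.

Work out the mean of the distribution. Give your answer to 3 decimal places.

2.817

Values: 1, 2, 3, 4
Σfx = 11×1 + 14×2 + 10×3 + 25×4 = 169
n = Σf = 60
Mean = 169 / 60 = 2.8167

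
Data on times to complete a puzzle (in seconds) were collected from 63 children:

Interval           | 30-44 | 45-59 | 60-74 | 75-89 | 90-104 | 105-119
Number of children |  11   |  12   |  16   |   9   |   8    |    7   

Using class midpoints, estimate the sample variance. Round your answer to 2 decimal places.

572.35

Midpoints: 37, 52, 67, 82, 97, 112
n = 63, Σfm = 4401, mean = 69.8571
Σfm² = 342927
Σf(m − x̄)² = Σfm² − (Σfm)²/n = 342927 − 4401²/63 = 35485.7143
Sample variance = 35485.7143 / 62 = 572.3502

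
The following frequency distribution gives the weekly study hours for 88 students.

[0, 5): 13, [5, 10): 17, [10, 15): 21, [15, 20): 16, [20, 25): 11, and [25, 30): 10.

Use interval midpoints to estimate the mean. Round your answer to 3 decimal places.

Midpoints: 2.5, 7.5, 12.5, 17.5, 22.5, 27.5
Σfm = 13×2.5 + 17×7.5 + 21×12.5 + 16×17.5 + 11×22.5 + 10×27.5 = 1225
n = Σf = 88
Mean = 1225 / 88 = 13.9205

13.920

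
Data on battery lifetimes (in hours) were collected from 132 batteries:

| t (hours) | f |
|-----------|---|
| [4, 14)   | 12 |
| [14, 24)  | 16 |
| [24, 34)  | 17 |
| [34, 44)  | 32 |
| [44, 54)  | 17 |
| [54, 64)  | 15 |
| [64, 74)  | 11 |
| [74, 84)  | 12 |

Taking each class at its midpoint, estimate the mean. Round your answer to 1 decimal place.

42.3

Midpoints: 9, 19, 29, 39, 49, 59, 69, 79
Σfm = 12×9 + 16×19 + 17×29 + 32×39 + 17×49 + 15×59 + 11×69 + 12×79 = 5578
n = Σf = 132
Mean = 5578 / 132 = 42.2576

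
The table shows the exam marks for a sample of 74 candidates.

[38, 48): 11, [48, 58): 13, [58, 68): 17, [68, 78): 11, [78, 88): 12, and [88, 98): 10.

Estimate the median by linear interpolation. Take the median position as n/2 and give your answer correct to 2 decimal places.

Cumulative frequencies: 11, 24, 41, 52, 64, 74
n = 74; position = n/2 = 37.
This falls in the class [58, 68): L = 58, F = 24, f = 17, h = 10.
Median ≈ 58 + ((37 − 24) / 17) × 10 = 65.6471

65.65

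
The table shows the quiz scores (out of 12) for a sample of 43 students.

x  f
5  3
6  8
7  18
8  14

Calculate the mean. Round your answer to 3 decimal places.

Values: 5, 6, 7, 8
Σfx = 3×5 + 8×6 + 18×7 + 14×8 = 301
n = Σf = 43
Mean = 301 / 43 = 7.0000

7.000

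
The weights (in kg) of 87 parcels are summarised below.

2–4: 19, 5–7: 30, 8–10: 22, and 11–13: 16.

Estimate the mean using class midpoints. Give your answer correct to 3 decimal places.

7.207

Midpoints: 3, 6, 9, 12
Σfm = 19×3 + 30×6 + 22×9 + 16×12 = 627
n = Σf = 87
Mean = 627 / 87 = 7.2069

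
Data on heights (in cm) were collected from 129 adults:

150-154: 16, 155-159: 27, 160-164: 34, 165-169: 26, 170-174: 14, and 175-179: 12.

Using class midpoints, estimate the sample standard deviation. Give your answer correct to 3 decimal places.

7.309

Midpoints: 152, 157, 162, 167, 172, 177
n = 129, Σfm = 21053, mean = 163.2016
Σfm² = 3442721
Σf(m − x̄)² = Σfm² − (Σfm)²/n = 3442721 − 21053²/129 = 6838.7597
Sample variance = 6838.7597 / 128 = 53.4278
Standard deviation = √53.4278 = 7.3094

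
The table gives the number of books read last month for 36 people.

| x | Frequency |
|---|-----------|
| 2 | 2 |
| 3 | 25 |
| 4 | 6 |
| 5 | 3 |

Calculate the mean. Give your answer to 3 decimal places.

Values: 2, 3, 4, 5
Σfx = 2×2 + 25×3 + 6×4 + 3×5 = 118
n = Σf = 36
Mean = 118 / 36 = 3.2778

3.278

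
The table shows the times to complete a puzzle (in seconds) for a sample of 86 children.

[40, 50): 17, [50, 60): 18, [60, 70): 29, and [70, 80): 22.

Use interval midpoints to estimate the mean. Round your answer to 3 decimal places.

Midpoints: 45, 55, 65, 75
Σfm = 17×45 + 18×55 + 29×65 + 22×75 = 5290
n = Σf = 86
Mean = 5290 / 86 = 61.5116

61.512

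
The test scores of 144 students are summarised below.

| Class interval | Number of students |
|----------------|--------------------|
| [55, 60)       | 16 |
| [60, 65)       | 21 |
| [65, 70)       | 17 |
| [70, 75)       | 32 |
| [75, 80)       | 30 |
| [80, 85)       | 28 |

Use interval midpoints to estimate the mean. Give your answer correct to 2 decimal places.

Midpoints: 57.5, 62.5, 67.5, 72.5, 77.5, 82.5
Σfm = 16×57.5 + 21×62.5 + 17×67.5 + 32×72.5 + 30×77.5 + 28×82.5 = 10335
n = Σf = 144
Mean = 10335 / 144 = 71.7708

71.77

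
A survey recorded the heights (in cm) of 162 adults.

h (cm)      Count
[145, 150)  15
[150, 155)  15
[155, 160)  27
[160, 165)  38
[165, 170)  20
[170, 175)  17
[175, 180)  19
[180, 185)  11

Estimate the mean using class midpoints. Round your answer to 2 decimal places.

164.14

Midpoints: 147.5, 152.5, 157.5, 162.5, 167.5, 172.5, 177.5, 182.5
Σfm = 15×147.5 + 15×152.5 + 27×157.5 + 38×162.5 + 20×167.5 + 17×172.5 + 19×177.5 + 11×182.5 = 26590
n = Σf = 162
Mean = 26590 / 162 = 164.1358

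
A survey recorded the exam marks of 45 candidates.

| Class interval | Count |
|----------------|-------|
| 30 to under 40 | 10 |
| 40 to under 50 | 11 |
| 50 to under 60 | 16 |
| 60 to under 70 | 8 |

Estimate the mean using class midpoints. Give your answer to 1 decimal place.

49.9

Midpoints: 35, 45, 55, 65
Σfm = 10×35 + 11×45 + 16×55 + 8×65 = 2245
n = Σf = 45
Mean = 2245 / 45 = 49.8889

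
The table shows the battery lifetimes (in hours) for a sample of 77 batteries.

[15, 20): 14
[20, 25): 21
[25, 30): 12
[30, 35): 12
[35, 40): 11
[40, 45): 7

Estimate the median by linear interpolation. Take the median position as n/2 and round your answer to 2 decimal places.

26.46

Cumulative frequencies: 14, 35, 47, 59, 70, 77
n = 77; position = n/2 = 38.5.
This falls in the class [25, 30): L = 25, F = 35, f = 12, h = 5.
Median ≈ 25 + ((38.5 − 35) / 12) × 5 = 26.4583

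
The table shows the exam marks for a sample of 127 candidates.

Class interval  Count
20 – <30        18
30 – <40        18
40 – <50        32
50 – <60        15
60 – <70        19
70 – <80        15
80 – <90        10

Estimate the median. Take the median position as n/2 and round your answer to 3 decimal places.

Cumulative frequencies: 18, 36, 68, 83, 102, 117, 127
n = 127; position = n/2 = 63.5.
This falls in the class 40 – <50: L = 40, F = 36, f = 32, h = 10.
Median ≈ 40 + ((63.5 − 36) / 32) × 10 = 48.5938

48.594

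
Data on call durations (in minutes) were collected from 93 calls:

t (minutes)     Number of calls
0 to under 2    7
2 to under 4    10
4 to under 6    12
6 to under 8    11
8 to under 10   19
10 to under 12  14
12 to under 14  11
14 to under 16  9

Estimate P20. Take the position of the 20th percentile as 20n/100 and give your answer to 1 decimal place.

Cumulative frequencies: 7, 17, 29, 40, 59, 73, 84, 93
n = 93; position = 20n/100 = 18.6.
This falls in the class 4 to under 6: L = 4, F = 17, f = 12, h = 2.
20th percentile ≈ 4 + ((18.6 − 17) / 12) × 2 = 4.2667

4.3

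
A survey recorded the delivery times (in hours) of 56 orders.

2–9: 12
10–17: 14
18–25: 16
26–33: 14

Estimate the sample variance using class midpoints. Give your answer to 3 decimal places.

76.468

Midpoints: 5.5, 13.5, 21.5, 29.5
n = 56, Σfm = 1012, mean = 18.0714
Σfm² = 22494
Σf(m − x̄)² = Σfm² − (Σfm)²/n = 22494 − 1012²/56 = 4205.7143
Sample variance = 4205.7143 / 55 = 76.4675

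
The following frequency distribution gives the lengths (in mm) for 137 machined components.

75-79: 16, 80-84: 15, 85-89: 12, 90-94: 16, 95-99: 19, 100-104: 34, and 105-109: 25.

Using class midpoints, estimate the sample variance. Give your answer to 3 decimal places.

Midpoints: 77, 82, 87, 92, 97, 102, 107
n = 137, Σfm = 12964, mean = 94.6277
Σfm² = 1240708
Σf(m − x̄)² = Σfm² − (Σfm)²/n = 1240708 − 12964²/137 = 13954.0146
Sample variance = 13954.0146 / 136 = 102.6030

102.603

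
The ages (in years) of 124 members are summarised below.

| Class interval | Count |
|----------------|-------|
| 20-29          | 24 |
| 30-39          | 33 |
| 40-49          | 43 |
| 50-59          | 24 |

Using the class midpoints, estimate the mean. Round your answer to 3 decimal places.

39.903

Midpoints: 24.5, 34.5, 44.5, 54.5
Σfm = 24×24.5 + 33×34.5 + 43×44.5 + 24×54.5 = 4948
n = Σf = 124
Mean = 4948 / 124 = 39.9032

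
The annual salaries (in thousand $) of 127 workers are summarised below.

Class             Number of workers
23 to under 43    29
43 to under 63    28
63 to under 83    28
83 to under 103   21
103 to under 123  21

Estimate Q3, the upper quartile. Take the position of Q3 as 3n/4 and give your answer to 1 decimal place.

92.8

Cumulative frequencies: 29, 57, 85, 106, 127
n = 127; position = 3n/4 = 95.25.
This falls in the class 83 to under 103: L = 83, F = 85, f = 21, h = 20.
Upper quartile ≈ 83 + ((95.25 − 85) / 21) × 20 = 92.7619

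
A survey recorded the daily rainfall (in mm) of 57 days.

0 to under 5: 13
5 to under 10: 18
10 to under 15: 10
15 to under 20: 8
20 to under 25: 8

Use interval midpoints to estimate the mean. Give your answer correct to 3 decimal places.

Midpoints: 2.5, 7.5, 12.5, 17.5, 22.5
Σfm = 13×2.5 + 18×7.5 + 10×12.5 + 8×17.5 + 8×22.5 = 612.5
n = Σf = 57
Mean = 612.5 / 57 = 10.7456

10.746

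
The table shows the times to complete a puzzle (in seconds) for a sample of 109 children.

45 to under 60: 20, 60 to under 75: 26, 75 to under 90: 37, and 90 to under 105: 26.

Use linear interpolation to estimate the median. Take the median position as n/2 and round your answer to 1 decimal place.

78.4

Cumulative frequencies: 20, 46, 83, 109
n = 109; position = n/2 = 54.5.
This falls in the class 75 to under 90: L = 75, F = 46, f = 37, h = 15.
Median ≈ 75 + ((54.5 − 46) / 37) × 15 = 78.4459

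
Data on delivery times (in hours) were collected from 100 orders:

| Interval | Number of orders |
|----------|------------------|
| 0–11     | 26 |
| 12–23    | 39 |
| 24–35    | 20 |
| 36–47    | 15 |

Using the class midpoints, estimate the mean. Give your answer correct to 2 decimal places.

Midpoints: 5.5, 17.5, 29.5, 41.5
Σfm = 26×5.5 + 39×17.5 + 20×29.5 + 15×41.5 = 2038
n = Σf = 100
Mean = 2038 / 100 = 20.3800

20.38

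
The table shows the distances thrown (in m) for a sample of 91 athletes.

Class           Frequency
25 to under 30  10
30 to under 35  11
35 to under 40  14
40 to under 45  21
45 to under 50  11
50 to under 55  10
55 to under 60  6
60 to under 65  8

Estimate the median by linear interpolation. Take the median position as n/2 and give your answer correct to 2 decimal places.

Cumulative frequencies: 10, 21, 35, 56, 67, 77, 83, 91
n = 91; position = n/2 = 45.5.
This falls in the class 40 to under 45: L = 40, F = 35, f = 21, h = 5.
Median ≈ 40 + ((45.5 − 35) / 21) × 5 = 42.5000

42.50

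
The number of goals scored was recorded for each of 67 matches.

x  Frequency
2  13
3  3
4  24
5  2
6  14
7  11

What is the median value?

Cumulative frequencies: 13, 16, 40, 42, 56, 67
n = 67, so the median is the value in position (n+1)/2 = 34.
Position 34 falls at value 4.

4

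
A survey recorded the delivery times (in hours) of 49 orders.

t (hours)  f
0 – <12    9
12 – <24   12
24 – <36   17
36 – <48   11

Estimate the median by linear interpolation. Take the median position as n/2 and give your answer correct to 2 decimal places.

Cumulative frequencies: 9, 21, 38, 49
n = 49; position = n/2 = 24.5.
This falls in the class 24 – <36: L = 24, F = 21, f = 17, h = 12.
Median ≈ 24 + ((24.5 − 21) / 17) × 12 = 26.4706

26.47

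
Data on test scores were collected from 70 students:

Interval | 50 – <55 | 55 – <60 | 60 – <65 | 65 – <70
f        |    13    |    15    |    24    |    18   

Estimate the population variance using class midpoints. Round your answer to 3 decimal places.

Midpoints: 52.5, 57.5, 62.5, 67.5
n = 70, Σfm = 4260, mean = 60.8571
Σfm² = 261187.5
Σf(m − x̄)² = Σfm² − (Σfm)²/n = 261187.5 − 4260²/70 = 1936.0714
Population variance = 1936.0714 / 70 = 27.6582

27.658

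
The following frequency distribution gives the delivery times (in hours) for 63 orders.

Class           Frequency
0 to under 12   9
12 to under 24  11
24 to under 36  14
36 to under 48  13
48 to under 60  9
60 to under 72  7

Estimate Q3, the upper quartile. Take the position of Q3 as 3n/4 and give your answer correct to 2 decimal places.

48.33

Cumulative frequencies: 9, 20, 34, 47, 56, 63
n = 63; position = 3n/4 = 47.25.
This falls in the class 48 to under 60: L = 48, F = 47, f = 9, h = 12.
Upper quartile ≈ 48 + ((47.25 − 47) / 9) × 12 = 48.3333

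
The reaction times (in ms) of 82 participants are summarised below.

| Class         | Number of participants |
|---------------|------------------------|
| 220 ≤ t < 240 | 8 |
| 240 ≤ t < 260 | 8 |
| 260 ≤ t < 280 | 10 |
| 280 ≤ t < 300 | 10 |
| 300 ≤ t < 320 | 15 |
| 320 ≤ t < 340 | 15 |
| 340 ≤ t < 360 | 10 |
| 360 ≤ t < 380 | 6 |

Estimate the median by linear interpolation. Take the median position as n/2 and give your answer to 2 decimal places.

306.67

Cumulative frequencies: 8, 16, 26, 36, 51, 66, 76, 82
n = 82; position = n/2 = 41.
This falls in the class 300 ≤ t < 320: L = 300, F = 36, f = 15, h = 20.
Median ≈ 300 + ((41 − 36) / 15) × 20 = 306.6667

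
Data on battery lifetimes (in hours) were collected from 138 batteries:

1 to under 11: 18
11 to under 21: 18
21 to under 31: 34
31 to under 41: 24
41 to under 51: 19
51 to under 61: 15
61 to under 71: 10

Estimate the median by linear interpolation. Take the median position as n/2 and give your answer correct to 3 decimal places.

Cumulative frequencies: 18, 36, 70, 94, 113, 128, 138
n = 138; position = n/2 = 69.
This falls in the class 21 to under 31: L = 21, F = 36, f = 34, h = 10.
Median ≈ 21 + ((69 − 36) / 34) × 10 = 30.7059

30.706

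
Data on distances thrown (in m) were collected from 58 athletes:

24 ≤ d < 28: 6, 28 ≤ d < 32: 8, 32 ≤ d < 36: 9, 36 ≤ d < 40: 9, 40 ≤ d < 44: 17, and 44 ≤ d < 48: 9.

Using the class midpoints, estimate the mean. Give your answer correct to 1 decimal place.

Midpoints: 26, 30, 34, 38, 42, 46
Σfm = 6×26 + 8×30 + 9×34 + 9×38 + 17×42 + 9×46 = 2172
n = Σf = 58
Mean = 2172 / 58 = 37.4483

37.4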